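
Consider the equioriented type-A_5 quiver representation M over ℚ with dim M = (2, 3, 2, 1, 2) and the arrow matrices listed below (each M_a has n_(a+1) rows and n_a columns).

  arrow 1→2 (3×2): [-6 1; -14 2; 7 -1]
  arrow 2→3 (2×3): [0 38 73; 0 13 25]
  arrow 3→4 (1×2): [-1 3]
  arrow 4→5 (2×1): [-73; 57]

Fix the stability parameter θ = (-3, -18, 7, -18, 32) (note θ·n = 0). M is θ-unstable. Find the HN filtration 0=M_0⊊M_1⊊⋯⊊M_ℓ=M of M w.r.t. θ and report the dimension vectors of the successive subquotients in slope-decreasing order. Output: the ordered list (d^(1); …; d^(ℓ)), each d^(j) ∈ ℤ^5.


Barcode: M ≅ I[1,2], I[1,3], I[2,5], I[5,5]. HN layers by μ_θ (5 steps, strictly decreasing):
  μ^(1)=32; μ^(2)=7; μ^(3)=-11/2; μ^(4)=-21/2; μ^(5)=-18

((0, 0, 0, 0, 2); (0, 0, 1, 0, 0); (0, 0, 1, 1, 0); (2, 2, 0, 0, 0); (0, 1, 0, 0, 0))


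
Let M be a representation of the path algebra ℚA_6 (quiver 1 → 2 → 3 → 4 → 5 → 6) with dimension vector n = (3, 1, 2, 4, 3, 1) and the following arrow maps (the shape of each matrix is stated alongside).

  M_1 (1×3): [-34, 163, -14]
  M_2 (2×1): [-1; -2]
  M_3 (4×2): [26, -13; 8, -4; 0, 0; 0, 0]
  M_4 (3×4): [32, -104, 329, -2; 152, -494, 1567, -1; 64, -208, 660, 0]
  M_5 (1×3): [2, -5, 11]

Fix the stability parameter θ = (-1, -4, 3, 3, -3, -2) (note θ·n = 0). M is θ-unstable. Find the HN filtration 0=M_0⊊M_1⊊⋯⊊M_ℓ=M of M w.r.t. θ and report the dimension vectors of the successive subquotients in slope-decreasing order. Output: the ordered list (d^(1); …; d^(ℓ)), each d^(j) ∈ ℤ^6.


Interval decomposition of M: I[1,1]^2, I[1,3], I[3,4], I[4,4], I[4,5], I[4,6], I[5,5].
HN type (ℓ=6): μ^(1)=3; μ^(2)=0; μ^(3)=-2/3; μ^(4)=-1; μ^(5)=-5/2; μ^(6)=-3

((0, 0, 2, 2, 0, 0); (0, 0, 0, 1, 1, 0); (0, 0, 0, 1, 1, 1); (2, 0, 0, 0, 0, 0); (1, 1, 0, 0, 0, 0); (0, 0, 0, 0, 1, 0))


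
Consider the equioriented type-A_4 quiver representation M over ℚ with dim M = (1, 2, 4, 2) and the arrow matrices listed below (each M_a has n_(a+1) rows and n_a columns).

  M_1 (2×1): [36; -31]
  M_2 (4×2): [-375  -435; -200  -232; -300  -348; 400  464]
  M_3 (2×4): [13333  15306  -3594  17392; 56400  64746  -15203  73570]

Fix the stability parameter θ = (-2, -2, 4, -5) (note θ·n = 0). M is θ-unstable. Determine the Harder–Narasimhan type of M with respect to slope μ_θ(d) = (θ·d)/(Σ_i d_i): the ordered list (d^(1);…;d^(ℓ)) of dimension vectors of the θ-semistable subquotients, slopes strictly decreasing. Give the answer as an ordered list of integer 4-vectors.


Interval decomposition of M: I[1,4], I[2,2], I[3,3]^2, I[3,4].
HN type (ℓ=3): μ^(1)=4; μ^(2)=-1/2; μ^(3)=-2

((0, 0, 2, 0); (0, 0, 2, 2); (1, 2, 0, 0))


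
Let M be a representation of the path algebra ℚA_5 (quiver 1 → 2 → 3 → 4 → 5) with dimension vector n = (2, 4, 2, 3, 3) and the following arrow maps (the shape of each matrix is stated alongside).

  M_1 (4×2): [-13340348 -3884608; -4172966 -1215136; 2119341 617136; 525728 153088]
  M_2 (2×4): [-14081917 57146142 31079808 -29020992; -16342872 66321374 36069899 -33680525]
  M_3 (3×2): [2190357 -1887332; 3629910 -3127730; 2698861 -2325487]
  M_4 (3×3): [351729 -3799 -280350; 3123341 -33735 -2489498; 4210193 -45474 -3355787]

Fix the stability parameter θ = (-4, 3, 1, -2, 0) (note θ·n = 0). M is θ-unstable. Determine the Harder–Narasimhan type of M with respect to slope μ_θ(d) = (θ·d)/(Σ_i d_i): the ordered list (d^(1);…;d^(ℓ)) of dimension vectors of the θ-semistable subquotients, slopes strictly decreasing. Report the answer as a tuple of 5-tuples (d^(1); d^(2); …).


Barcode: M ≅ I[1,1], I[1,5], I[2,2]^2, I[2,5], I[4,4], I[5,5]. HN layers by μ_θ (5 steps, strictly decreasing):
  μ^(1)=3; μ^(2)=1/2; μ^(3)=0; μ^(4)=-2; μ^(5)=-4

((0, 2, 0, 0, 0); (0, 2, 2, 2, 2); (0, 0, 0, 0, 1); (0, 0, 0, 1, 0); (2, 0, 0, 0, 0))


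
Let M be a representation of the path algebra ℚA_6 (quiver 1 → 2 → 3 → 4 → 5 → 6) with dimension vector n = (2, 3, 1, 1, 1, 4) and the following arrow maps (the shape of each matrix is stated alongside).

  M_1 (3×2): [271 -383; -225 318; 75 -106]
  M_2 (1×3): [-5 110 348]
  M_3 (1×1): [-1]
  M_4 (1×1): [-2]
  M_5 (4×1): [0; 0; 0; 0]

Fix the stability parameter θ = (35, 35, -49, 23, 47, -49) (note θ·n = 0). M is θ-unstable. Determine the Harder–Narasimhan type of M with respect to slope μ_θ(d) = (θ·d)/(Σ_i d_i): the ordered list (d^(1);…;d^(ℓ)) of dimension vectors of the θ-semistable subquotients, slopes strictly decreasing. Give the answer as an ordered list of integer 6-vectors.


Interval decomposition of M: I[1,2], I[1,5], I[2,2], I[6,6]^4.
HN type (ℓ=5): μ^(1)=47; μ^(2)=35; μ^(3)=23; μ^(4)=7; μ^(5)=-49

((0, 0, 0, 0, 1, 0); (1, 2, 0, 0, 0, 0); (0, 0, 0, 1, 0, 0); (1, 1, 1, 0, 0, 0); (0, 0, 0, 0, 0, 4))


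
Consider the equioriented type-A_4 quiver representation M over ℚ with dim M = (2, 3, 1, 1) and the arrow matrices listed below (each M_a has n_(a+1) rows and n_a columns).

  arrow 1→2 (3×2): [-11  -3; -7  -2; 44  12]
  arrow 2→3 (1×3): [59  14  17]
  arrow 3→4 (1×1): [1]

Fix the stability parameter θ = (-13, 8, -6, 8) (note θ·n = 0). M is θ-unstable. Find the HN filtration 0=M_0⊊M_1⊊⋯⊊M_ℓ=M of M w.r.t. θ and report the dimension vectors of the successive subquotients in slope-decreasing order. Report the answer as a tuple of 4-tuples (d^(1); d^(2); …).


Via rank(M_{q-1}∘⋯∘M_p): M ≅ I[1,2], I[1,4], I[2,2].
μ_θ-semistable layers: μ^(1)=8; μ^(2)=1; μ^(3)=-13

((0, 2, 0, 1); (0, 1, 1, 0); (2, 0, 0, 0))


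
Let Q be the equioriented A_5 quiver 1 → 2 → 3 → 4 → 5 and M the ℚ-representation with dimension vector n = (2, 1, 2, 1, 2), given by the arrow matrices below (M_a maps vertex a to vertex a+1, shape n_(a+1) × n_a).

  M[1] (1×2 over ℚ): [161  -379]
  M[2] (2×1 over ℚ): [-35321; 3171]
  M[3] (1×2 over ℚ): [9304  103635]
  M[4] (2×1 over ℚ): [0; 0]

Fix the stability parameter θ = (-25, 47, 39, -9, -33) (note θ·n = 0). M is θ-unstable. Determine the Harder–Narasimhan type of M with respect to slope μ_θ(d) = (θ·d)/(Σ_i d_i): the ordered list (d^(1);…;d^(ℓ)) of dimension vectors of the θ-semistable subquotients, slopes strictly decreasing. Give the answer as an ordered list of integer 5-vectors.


Interval decomposition of M: I[1,1], I[1,4], I[3,3], I[5,5]^2.
HN type (ℓ=4): μ^(1)=39; μ^(2)=77/3; μ^(3)=-25; μ^(4)=-33

((0, 0, 1, 0, 0); (0, 1, 1, 1, 0); (2, 0, 0, 0, 0); (0, 0, 0, 0, 2))


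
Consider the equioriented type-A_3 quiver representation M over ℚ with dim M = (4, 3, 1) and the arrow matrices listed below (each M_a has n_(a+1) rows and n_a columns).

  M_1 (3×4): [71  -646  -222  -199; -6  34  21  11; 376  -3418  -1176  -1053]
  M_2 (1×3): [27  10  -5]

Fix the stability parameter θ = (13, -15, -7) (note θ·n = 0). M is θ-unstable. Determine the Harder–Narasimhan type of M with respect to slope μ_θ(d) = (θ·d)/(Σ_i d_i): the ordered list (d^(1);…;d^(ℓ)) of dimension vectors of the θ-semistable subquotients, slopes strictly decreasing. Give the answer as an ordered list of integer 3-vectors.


Via rank(M_{q-1}∘⋯∘M_p): M ≅ I[1,1], I[1,2]^2, I[1,3].
μ_θ-semistable layers: μ^(1)=13; μ^(2)=-1; μ^(3)=-3

((1, 0, 0); (2, 2, 0); (1, 1, 1))


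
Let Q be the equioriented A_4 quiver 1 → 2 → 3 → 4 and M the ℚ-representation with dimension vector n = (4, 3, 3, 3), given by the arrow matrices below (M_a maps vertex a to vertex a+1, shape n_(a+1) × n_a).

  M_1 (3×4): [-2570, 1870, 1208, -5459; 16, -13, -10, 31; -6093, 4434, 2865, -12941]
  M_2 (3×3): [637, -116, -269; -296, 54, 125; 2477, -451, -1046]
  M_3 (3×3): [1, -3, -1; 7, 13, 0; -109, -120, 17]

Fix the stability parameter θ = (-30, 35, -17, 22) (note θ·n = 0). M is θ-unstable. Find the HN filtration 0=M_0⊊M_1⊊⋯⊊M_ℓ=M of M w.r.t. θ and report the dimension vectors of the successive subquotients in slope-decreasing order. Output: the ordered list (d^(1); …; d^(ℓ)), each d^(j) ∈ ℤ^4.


Interval decomposition of M: I[1,1], I[1,4]^3.
HN type (ℓ=3): μ^(1)=22; μ^(2)=9; μ^(3)=-30

((0, 0, 0, 3); (0, 3, 3, 0); (4, 0, 0, 0))


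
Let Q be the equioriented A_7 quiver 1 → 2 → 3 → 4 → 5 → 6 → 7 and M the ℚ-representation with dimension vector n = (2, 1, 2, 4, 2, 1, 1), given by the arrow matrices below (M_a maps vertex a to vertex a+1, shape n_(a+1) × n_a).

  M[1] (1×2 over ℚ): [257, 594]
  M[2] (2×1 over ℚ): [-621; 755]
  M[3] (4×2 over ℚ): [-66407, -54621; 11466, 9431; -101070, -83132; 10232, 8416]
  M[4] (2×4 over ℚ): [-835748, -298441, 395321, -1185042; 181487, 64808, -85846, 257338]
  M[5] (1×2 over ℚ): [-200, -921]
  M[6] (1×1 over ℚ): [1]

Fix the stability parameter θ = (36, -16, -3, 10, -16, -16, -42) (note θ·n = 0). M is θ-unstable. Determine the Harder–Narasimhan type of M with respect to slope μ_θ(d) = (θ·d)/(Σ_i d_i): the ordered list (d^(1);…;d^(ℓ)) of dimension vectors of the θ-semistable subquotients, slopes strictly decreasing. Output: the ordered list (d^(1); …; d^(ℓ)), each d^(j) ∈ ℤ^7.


Via rank(M_{q-1}∘⋯∘M_p): M ≅ I[1,1], I[1,5], I[3,7], I[4,4]^2.
μ_θ-semistable layers: μ^(1)=36; μ^(2)=10; μ^(3)=11/5; μ^(4)=-67/5

((1, 0, 0, 0, 0, 0, 0); (0, 0, 0, 2, 0, 0, 0); (1, 1, 1, 1, 1, 0, 0); (0, 0, 1, 1, 1, 1, 1))


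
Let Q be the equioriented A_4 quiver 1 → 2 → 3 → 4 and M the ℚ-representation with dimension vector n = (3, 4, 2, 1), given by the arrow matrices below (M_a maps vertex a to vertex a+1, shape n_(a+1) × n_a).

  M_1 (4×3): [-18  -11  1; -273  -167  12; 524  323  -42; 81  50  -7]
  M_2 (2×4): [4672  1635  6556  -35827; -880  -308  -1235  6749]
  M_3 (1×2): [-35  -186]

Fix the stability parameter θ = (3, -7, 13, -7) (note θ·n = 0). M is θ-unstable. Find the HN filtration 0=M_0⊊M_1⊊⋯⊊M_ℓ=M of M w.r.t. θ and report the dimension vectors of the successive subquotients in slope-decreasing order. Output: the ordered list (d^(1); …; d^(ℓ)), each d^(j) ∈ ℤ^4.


Barcode: M ≅ I[1,2], I[1,3], I[1,4], I[2,2]. HN layers by μ_θ (4 steps, strictly decreasing):
  μ^(1)=13; μ^(2)=3; μ^(3)=-2; μ^(4)=-7

((0, 0, 1, 0); (0, 0, 1, 1); (3, 3, 0, 0); (0, 1, 0, 0))


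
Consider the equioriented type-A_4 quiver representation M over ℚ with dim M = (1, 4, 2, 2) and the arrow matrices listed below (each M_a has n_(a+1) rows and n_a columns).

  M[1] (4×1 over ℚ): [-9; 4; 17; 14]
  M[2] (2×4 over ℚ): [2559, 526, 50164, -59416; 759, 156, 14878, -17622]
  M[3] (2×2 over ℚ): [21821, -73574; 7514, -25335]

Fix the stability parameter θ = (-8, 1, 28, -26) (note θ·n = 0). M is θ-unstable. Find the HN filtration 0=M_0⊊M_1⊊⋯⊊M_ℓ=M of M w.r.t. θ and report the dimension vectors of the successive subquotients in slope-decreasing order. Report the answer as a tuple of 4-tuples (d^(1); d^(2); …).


Via rank(M_{q-1}∘⋯∘M_p): M ≅ I[1,4], I[2,2]^2, I[2,4].
μ_θ-semistable layers: μ^(1)=1; μ^(2)=-8

((0, 4, 2, 2); (1, 0, 0, 0))


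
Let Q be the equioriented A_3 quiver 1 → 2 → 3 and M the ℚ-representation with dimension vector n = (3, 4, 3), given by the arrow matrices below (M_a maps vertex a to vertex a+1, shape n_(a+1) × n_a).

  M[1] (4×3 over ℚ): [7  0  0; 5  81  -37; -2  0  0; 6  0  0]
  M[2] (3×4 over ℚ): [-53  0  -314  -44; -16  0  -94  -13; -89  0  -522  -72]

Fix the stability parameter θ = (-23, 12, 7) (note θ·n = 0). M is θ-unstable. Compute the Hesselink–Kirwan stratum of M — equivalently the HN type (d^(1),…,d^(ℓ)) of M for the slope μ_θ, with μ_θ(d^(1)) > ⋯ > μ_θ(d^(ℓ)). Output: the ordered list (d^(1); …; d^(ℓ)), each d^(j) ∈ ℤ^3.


Barcode: M ≅ I[1,1], I[1,2], I[1,3], I[2,2], I[2,3], I[3,3]. HN layers by μ_θ (4 steps, strictly decreasing):
  μ^(1)=12; μ^(2)=19/2; μ^(3)=7; μ^(4)=-23

((0, 2, 0); (0, 2, 2); (0, 0, 1); (3, 0, 0))


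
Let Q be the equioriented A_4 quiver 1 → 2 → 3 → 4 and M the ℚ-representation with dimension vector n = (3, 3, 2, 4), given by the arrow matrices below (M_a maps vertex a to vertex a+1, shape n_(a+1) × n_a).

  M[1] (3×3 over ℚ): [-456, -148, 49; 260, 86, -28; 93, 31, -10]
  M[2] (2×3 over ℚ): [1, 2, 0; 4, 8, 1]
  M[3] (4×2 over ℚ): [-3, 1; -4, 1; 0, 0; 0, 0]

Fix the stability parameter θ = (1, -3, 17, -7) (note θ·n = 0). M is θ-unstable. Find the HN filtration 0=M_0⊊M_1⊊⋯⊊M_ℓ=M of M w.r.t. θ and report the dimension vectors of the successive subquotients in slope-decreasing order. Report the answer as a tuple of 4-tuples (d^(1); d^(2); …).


Interval decomposition of M: I[1,2], I[1,4]^2, I[4,4]^2.
HN type (ℓ=3): μ^(1)=5; μ^(2)=-1; μ^(3)=-7

((0, 0, 2, 2); (3, 3, 0, 0); (0, 0, 0, 2))


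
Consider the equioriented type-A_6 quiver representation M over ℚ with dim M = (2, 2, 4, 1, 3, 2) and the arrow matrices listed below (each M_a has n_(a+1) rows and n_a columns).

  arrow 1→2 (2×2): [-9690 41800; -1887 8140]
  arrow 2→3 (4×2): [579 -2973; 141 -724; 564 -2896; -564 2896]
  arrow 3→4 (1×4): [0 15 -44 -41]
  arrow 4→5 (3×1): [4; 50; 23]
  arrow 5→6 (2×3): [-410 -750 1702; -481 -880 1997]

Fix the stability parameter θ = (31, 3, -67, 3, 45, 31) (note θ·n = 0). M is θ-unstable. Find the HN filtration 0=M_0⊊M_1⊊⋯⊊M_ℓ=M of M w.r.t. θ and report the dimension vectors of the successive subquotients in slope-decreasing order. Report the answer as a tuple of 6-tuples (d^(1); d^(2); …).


Via rank(M_{q-1}∘⋯∘M_p): M ≅ I[1,1], I[1,6], I[2,3], I[3,3]^2, I[5,5], I[5,6].
μ_θ-semistable layers: μ^(1)=45; μ^(2)=38; μ^(3)=31; μ^(4)=3; μ^(5)=-11; μ^(6)=-32; μ^(7)=-67

((0, 0, 0, 0, 1, 0); (0, 0, 0, 0, 2, 2); (1, 0, 0, 0, 0, 0); (0, 0, 0, 1, 0, 0); (1, 1, 1, 0, 0, 0); (0, 1, 1, 0, 0, 0); (0, 0, 2, 0, 0, 0))


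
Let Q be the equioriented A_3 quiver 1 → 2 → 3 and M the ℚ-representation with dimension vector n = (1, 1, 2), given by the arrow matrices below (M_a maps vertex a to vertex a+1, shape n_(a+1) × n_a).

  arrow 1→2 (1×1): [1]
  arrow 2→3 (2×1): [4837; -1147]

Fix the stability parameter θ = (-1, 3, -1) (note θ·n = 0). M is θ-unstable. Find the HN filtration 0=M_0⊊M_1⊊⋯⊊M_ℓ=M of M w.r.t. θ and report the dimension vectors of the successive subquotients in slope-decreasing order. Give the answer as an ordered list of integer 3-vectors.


Barcode: M ≅ I[1,3], I[3,3]. HN layers by μ_θ (2 steps, strictly decreasing):
  μ^(1)=1; μ^(2)=-1

((0, 1, 1); (1, 0, 1))


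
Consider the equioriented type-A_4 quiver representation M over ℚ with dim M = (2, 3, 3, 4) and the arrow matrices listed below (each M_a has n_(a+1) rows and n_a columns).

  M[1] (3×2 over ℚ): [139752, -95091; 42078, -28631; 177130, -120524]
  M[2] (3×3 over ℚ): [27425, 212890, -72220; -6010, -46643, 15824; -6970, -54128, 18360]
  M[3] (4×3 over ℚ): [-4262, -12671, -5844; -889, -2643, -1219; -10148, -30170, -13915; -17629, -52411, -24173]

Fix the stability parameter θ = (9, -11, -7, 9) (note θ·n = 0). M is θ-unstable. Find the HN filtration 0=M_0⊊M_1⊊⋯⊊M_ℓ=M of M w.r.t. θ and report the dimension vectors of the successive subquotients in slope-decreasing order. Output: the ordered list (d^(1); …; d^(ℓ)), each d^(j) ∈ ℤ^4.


Interval decomposition of M: I[1,4]^2, I[2,2], I[3,4], I[4,4].
HN type (ℓ=4): μ^(1)=9; μ^(2)=-3; μ^(3)=-7; μ^(4)=-11

((0, 0, 0, 4); (2, 2, 2, 0); (0, 0, 1, 0); (0, 1, 0, 0))


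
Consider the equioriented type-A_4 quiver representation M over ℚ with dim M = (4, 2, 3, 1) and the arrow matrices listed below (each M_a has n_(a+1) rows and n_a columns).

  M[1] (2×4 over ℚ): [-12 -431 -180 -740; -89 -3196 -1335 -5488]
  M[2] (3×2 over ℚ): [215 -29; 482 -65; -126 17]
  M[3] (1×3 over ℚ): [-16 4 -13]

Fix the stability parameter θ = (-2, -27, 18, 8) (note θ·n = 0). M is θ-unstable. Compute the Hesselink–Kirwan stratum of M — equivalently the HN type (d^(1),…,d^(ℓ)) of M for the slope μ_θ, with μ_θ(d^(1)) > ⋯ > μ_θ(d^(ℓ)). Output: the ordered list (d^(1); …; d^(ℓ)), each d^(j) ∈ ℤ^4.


Via rank(M_{q-1}∘⋯∘M_p): M ≅ I[1,1]^2, I[1,3], I[1,4], I[3,3].
μ_θ-semistable layers: μ^(1)=18; μ^(2)=13; μ^(3)=-2; μ^(4)=-29/2

((0, 0, 2, 0); (0, 0, 1, 1); (2, 0, 0, 0); (2, 2, 0, 0))


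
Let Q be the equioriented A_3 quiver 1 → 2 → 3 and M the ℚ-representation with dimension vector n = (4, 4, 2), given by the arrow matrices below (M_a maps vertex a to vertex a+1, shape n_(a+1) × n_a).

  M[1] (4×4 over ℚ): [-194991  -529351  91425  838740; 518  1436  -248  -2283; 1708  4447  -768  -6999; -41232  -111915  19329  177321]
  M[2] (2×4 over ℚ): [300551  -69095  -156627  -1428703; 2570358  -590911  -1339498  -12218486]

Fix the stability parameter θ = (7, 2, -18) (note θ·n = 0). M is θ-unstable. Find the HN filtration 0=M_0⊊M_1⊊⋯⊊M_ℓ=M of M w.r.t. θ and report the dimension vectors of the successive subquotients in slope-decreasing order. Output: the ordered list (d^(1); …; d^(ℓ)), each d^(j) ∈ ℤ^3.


Barcode: M ≅ I[1,2]^2, I[1,3]^2. HN layers by μ_θ (2 steps, strictly decreasing):
  μ^(1)=9/2; μ^(2)=-3

((2, 2, 0); (2, 2, 2))


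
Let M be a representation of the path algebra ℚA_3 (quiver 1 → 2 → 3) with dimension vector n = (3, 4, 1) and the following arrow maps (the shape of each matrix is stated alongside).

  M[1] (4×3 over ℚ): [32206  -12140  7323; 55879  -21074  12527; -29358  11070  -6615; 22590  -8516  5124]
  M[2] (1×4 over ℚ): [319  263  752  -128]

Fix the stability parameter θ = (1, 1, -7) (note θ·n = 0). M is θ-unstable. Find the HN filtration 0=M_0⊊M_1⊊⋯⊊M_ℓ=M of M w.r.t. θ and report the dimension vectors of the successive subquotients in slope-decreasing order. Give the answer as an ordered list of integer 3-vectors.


Barcode: M ≅ I[1,2]^2, I[1,3], I[2,2]. HN layers by μ_θ (2 steps, strictly decreasing):
  μ^(1)=1; μ^(2)=-5/3

((2, 3, 0); (1, 1, 1))


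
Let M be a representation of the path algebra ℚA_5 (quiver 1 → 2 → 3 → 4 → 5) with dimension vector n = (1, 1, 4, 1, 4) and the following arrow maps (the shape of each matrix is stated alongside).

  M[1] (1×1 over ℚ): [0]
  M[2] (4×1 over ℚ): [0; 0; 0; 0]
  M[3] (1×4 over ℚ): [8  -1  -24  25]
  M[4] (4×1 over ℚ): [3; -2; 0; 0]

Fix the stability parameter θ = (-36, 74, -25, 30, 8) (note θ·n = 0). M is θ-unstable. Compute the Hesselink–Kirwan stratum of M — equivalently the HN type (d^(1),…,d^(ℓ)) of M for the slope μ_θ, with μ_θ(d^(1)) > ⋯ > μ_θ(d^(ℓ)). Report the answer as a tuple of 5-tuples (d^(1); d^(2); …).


Interval decomposition of M: I[1,1], I[2,2], I[3,3]^3, I[3,5], I[5,5]^3.
HN type (ℓ=5): μ^(1)=74; μ^(2)=19; μ^(3)=8; μ^(4)=-25; μ^(5)=-36

((0, 1, 0, 0, 0); (0, 0, 0, 1, 1); (0, 0, 0, 0, 3); (0, 0, 4, 0, 0); (1, 0, 0, 0, 0))


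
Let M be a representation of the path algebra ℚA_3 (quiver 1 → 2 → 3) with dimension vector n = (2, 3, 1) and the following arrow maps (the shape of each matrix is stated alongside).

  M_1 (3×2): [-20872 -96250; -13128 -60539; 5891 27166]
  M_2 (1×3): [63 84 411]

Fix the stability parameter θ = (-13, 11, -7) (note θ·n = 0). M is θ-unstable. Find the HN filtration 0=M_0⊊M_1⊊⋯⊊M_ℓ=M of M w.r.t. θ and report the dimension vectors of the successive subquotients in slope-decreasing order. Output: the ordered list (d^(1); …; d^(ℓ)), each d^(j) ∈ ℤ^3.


Barcode: M ≅ I[1,2], I[1,3], I[2,2]. HN layers by μ_θ (3 steps, strictly decreasing):
  μ^(1)=11; μ^(2)=2; μ^(3)=-13

((0, 2, 0); (0, 1, 1); (2, 0, 0))


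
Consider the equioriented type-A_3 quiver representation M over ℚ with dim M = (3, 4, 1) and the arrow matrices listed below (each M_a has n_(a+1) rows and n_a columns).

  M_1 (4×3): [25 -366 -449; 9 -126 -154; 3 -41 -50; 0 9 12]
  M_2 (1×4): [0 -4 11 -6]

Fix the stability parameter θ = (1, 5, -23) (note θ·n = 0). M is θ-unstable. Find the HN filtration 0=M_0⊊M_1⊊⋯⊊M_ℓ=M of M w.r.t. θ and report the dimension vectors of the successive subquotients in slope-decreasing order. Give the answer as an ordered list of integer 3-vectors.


Barcode: M ≅ I[1,2]^2, I[1,3], I[2,2]. HN layers by μ_θ (3 steps, strictly decreasing):
  μ^(1)=5; μ^(2)=1; μ^(3)=-17/3

((0, 3, 0); (2, 0, 0); (1, 1, 1))


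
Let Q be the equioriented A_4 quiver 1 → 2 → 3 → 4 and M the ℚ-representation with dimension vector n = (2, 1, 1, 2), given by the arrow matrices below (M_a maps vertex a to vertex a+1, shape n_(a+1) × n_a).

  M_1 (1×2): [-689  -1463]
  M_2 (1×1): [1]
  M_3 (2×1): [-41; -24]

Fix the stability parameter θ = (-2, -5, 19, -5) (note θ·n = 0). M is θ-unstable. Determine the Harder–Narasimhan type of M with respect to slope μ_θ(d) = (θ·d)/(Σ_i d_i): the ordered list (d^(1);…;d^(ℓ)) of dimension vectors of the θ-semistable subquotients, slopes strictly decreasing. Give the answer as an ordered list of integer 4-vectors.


Barcode: M ≅ I[1,1], I[1,4], I[4,4]. HN layers by μ_θ (4 steps, strictly decreasing):
  μ^(1)=7; μ^(2)=-2; μ^(3)=-7/2; μ^(4)=-5

((0, 0, 1, 1); (1, 0, 0, 0); (1, 1, 0, 0); (0, 0, 0, 1))


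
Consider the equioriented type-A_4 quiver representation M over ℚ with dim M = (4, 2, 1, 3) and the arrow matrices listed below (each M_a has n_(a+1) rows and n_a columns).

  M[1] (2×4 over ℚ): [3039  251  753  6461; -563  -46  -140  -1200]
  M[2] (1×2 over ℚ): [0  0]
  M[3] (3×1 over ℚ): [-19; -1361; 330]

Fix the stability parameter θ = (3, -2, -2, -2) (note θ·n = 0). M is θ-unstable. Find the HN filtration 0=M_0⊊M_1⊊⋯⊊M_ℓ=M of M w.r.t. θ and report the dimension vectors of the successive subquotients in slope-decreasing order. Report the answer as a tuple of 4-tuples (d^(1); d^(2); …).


Via rank(M_{q-1}∘⋯∘M_p): M ≅ I[1,1]^2, I[1,2]^2, I[3,4], I[4,4]^2.
μ_θ-semistable layers: μ^(1)=3; μ^(2)=1/2; μ^(3)=-2

((2, 0, 0, 0); (2, 2, 0, 0); (0, 0, 1, 3))


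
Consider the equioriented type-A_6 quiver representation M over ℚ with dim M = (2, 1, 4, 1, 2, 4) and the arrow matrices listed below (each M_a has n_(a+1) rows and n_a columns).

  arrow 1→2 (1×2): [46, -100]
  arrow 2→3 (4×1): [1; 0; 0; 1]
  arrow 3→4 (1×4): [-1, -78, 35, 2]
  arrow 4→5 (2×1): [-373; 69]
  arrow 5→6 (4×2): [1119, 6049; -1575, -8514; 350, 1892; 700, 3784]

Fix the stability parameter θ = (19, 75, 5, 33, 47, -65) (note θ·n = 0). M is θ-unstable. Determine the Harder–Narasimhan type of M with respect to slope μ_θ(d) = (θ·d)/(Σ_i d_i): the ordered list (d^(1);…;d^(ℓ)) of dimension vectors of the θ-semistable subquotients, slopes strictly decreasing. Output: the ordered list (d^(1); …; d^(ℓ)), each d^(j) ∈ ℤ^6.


Via rank(M_{q-1}∘⋯∘M_p): M ≅ I[1,1], I[1,6], I[3,3]^3, I[5,6], I[6,6]^2.
μ_θ-semistable layers: μ^(1)=19; μ^(2)=5; μ^(3)=-9; μ^(4)=-65

((2, 1, 1, 1, 1, 1); (0, 0, 3, 0, 0, 0); (0, 0, 0, 0, 1, 1); (0, 0, 0, 0, 0, 2))


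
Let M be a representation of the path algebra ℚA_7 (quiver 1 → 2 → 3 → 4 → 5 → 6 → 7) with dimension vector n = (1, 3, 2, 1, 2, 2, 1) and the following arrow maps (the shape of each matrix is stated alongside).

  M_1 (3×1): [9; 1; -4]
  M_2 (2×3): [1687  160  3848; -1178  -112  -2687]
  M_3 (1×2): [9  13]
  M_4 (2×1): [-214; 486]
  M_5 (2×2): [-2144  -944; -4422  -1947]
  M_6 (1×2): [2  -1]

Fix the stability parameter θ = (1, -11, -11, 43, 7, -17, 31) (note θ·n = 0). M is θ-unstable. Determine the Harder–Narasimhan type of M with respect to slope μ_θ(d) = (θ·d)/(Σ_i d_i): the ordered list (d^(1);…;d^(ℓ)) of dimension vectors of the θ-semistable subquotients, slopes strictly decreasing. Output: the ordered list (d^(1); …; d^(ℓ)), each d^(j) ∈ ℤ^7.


Barcode: M ≅ I[1,7], I[2,2], I[2,3], I[5,5], I[6,6]. HN layers by μ_θ (6 steps, strictly decreasing):
  μ^(1)=31; μ^(2)=11; μ^(3)=7; μ^(4)=-7; μ^(5)=-11; μ^(6)=-17

((0, 0, 0, 0, 0, 0, 1); (0, 0, 0, 1, 1, 1, 0); (0, 0, 0, 0, 1, 0, 0); (1, 1, 1, 0, 0, 0, 0); (0, 2, 1, 0, 0, 0, 0); (0, 0, 0, 0, 0, 1, 0))


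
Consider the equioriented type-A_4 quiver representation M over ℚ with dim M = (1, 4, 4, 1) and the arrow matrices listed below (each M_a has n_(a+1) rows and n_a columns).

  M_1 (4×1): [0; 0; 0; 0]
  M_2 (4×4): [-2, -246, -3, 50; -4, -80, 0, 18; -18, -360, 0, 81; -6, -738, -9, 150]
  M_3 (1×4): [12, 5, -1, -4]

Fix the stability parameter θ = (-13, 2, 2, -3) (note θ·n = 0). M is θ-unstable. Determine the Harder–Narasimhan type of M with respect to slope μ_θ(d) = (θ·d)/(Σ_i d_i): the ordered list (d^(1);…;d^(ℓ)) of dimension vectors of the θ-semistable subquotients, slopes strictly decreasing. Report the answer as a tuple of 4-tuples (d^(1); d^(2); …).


Barcode: M ≅ I[1,1], I[2,2]^2, I[2,3], I[2,4], I[3,3]^2. HN layers by μ_θ (3 steps, strictly decreasing):
  μ^(1)=2; μ^(2)=1/3; μ^(3)=-13

((0, 3, 3, 0); (0, 1, 1, 1); (1, 0, 0, 0))


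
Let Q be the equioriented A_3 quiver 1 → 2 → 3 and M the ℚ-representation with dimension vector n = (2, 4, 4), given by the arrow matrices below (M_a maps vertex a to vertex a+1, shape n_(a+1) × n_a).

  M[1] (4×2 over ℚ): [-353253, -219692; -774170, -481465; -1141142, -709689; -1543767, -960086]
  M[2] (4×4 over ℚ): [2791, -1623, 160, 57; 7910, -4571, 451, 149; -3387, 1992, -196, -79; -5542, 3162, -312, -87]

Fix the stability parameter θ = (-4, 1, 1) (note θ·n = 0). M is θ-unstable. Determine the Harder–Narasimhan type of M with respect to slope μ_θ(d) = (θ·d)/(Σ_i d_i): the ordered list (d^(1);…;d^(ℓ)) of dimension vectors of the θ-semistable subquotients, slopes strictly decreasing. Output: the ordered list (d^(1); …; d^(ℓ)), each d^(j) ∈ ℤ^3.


Barcode: M ≅ I[1,3]^2, I[2,3]^2. HN layers by μ_θ (2 steps, strictly decreasing):
  μ^(1)=1; μ^(2)=-4

((0, 4, 4); (2, 0, 0))


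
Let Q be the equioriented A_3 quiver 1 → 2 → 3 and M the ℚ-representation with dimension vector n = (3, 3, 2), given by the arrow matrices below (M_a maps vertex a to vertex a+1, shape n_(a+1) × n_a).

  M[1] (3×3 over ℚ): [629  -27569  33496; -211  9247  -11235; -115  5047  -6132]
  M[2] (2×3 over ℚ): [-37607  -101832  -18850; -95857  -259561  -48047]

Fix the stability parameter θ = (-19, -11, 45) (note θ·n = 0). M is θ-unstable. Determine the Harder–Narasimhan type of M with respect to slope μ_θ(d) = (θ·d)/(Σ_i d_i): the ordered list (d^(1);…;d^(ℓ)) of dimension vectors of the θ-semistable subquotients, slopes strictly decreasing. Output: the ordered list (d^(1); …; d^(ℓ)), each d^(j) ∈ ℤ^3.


Via rank(M_{q-1}∘⋯∘M_p): M ≅ I[1,1], I[1,3]^2, I[2,2].
μ_θ-semistable layers: μ^(1)=45; μ^(2)=-11; μ^(3)=-19

((0, 0, 2); (0, 3, 0); (3, 0, 0))


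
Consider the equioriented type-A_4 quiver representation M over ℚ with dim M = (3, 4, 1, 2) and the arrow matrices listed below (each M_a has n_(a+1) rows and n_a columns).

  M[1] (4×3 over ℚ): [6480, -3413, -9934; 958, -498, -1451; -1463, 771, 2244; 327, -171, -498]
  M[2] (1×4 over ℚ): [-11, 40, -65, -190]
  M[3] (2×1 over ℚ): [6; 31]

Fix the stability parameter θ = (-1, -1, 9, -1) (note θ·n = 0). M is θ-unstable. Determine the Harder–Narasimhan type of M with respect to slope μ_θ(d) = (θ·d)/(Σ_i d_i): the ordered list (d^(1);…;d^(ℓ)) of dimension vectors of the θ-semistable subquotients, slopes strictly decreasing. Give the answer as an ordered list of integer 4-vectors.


Via rank(M_{q-1}∘⋯∘M_p): M ≅ I[1,2]^2, I[1,4], I[2,2], I[4,4].
μ_θ-semistable layers: μ^(1)=4; μ^(2)=-1

((0, 0, 1, 1); (3, 4, 0, 1))


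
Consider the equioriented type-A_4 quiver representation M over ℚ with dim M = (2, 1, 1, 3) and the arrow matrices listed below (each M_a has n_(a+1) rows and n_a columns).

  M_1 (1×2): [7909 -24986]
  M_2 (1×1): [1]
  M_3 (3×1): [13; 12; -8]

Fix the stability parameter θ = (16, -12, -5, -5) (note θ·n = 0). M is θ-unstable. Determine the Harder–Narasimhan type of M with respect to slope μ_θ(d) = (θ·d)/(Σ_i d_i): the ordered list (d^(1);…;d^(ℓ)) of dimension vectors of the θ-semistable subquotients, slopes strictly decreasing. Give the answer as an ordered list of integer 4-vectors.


Via rank(M_{q-1}∘⋯∘M_p): M ≅ I[1,1], I[1,4], I[4,4]^2.
μ_θ-semistable layers: μ^(1)=16; μ^(2)=-3/2; μ^(3)=-5

((1, 0, 0, 0); (1, 1, 1, 1); (0, 0, 0, 2))


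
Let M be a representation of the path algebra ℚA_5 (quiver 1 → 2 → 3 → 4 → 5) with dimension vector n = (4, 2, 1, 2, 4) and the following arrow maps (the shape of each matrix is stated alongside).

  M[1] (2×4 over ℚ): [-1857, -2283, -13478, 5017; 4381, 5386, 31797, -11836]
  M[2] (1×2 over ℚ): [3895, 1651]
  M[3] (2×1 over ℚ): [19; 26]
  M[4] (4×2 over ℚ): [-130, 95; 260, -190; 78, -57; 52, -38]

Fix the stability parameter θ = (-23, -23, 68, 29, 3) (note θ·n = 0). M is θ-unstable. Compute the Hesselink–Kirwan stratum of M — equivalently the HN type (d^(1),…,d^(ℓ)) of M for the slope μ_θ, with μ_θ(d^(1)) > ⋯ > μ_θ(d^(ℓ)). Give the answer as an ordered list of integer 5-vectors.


Interval decomposition of M: I[1,1]^2, I[1,2], I[1,4], I[4,5], I[5,5]^3.
HN type (ℓ=4): μ^(1)=97/2; μ^(2)=16; μ^(3)=3; μ^(4)=-23

((0, 0, 1, 1, 0); (0, 0, 0, 1, 1); (0, 0, 0, 0, 3); (4, 2, 0, 0, 0))


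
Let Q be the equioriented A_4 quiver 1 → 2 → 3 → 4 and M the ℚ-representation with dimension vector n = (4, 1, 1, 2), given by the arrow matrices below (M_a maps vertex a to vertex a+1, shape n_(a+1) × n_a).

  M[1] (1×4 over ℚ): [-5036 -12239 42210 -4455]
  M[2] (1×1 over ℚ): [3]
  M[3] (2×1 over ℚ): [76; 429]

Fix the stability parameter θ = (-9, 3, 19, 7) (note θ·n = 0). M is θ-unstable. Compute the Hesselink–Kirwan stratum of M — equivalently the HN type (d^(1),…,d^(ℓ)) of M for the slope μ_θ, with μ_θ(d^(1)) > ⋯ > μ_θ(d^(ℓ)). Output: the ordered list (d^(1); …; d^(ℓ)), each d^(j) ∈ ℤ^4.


Barcode: M ≅ I[1,1]^3, I[1,4], I[4,4]. HN layers by μ_θ (4 steps, strictly decreasing):
  μ^(1)=13; μ^(2)=7; μ^(3)=3; μ^(4)=-9

((0, 0, 1, 1); (0, 0, 0, 1); (0, 1, 0, 0); (4, 0, 0, 0))


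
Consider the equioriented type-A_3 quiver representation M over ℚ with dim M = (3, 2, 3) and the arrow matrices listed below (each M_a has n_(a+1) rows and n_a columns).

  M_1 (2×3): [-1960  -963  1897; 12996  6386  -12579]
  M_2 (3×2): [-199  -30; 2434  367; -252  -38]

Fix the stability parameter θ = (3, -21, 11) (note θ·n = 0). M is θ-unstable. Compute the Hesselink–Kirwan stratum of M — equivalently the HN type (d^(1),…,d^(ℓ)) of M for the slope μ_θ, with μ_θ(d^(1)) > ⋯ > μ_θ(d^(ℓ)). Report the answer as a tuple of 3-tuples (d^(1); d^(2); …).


Barcode: M ≅ I[1,1], I[1,3]^2, I[3,3]. HN layers by μ_θ (3 steps, strictly decreasing):
  μ^(1)=11; μ^(2)=3; μ^(3)=-9

((0, 0, 3); (1, 0, 0); (2, 2, 0))


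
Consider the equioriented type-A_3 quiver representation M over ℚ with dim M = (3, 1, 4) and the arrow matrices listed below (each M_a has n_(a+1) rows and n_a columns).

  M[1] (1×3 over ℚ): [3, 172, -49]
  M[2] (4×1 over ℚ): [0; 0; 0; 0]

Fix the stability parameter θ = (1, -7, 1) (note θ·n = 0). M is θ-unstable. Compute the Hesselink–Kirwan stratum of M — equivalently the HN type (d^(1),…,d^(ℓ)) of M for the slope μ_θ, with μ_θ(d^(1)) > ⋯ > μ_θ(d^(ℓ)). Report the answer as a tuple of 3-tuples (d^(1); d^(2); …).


Barcode: M ≅ I[1,1]^2, I[1,2], I[3,3]^4. HN layers by μ_θ (2 steps, strictly decreasing):
  μ^(1)=1; μ^(2)=-3

((2, 0, 4); (1, 1, 0))


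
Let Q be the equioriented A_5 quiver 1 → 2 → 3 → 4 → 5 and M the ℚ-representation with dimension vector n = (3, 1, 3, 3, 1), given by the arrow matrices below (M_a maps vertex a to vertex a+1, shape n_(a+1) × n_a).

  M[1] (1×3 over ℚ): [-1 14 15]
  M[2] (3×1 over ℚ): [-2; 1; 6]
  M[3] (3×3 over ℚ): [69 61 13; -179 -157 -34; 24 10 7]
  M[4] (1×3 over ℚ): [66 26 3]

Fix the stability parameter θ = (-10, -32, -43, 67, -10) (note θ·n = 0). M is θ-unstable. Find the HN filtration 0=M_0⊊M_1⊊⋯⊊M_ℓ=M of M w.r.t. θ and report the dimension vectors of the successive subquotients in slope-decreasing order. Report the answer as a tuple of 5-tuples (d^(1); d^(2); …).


Interval decomposition of M: I[1,1]^2, I[1,4], I[3,3], I[3,5], I[4,4].
HN type (ℓ=5): μ^(1)=67; μ^(2)=57/2; μ^(3)=-10; μ^(4)=-85/3; μ^(5)=-43

((0, 0, 0, 2, 0); (0, 0, 0, 1, 1); (2, 0, 0, 0, 0); (1, 1, 1, 0, 0); (0, 0, 2, 0, 0))


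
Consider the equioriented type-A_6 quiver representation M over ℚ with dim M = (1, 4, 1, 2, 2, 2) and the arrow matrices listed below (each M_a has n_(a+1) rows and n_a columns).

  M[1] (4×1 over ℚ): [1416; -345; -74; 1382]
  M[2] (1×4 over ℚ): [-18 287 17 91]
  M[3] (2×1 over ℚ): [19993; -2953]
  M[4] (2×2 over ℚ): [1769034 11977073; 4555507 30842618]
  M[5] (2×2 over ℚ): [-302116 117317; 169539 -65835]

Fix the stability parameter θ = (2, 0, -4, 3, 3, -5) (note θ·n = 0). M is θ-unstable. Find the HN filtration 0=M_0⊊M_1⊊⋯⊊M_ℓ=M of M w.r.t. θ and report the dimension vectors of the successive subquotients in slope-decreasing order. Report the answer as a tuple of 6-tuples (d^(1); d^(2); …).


Barcode: M ≅ I[1,6], I[2,2]^3, I[4,6]. HN layers by μ_θ (3 steps, strictly decreasing):
  μ^(1)=1/3; μ^(2)=0; μ^(3)=-2/3

((0, 0, 0, 2, 2, 2); (0, 3, 0, 0, 0, 0); (1, 1, 1, 0, 0, 0))


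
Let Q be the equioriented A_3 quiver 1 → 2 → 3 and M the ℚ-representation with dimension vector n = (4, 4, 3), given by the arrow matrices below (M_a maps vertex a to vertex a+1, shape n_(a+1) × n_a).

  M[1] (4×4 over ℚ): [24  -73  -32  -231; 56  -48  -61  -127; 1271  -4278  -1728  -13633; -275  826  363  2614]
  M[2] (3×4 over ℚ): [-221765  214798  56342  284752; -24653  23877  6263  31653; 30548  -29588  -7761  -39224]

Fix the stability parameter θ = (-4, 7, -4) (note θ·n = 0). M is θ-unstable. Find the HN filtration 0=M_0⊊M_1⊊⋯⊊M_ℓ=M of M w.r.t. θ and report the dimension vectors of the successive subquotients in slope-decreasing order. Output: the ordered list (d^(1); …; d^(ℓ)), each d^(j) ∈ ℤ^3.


Interval decomposition of M: I[1,2], I[1,3]^3.
HN type (ℓ=3): μ^(1)=7; μ^(2)=3/2; μ^(3)=-4

((0, 1, 0); (0, 3, 3); (4, 0, 0))


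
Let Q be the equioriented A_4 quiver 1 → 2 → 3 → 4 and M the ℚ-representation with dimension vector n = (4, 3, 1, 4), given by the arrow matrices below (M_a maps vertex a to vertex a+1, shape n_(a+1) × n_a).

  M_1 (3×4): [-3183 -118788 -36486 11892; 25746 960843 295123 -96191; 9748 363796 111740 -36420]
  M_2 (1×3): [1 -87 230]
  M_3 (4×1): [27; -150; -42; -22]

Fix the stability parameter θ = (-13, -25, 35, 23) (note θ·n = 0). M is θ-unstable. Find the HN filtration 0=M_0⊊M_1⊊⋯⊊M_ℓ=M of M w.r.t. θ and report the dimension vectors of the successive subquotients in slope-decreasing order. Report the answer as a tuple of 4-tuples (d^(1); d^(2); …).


Barcode: M ≅ I[1,1]^2, I[1,2], I[1,4], I[2,2], I[4,4]^3. HN layers by μ_θ (5 steps, strictly decreasing):
  μ^(1)=29; μ^(2)=23; μ^(3)=-13; μ^(4)=-19; μ^(5)=-25

((0, 0, 1, 1); (0, 0, 0, 3); (2, 0, 0, 0); (2, 2, 0, 0); (0, 1, 0, 0))


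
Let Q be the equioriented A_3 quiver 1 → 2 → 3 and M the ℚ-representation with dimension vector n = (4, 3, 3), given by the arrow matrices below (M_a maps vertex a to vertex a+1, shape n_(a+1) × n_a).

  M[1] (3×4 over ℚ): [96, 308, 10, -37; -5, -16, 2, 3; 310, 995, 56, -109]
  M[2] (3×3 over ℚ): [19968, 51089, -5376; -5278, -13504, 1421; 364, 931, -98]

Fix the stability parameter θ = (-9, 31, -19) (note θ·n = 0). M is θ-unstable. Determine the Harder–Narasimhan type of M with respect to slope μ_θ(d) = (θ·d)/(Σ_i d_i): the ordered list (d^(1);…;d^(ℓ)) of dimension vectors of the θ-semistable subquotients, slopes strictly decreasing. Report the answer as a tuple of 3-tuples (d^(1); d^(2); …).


Interval decomposition of M: I[1,1], I[1,2], I[1,3]^2, I[3,3].
HN type (ℓ=4): μ^(1)=31; μ^(2)=6; μ^(3)=-9; μ^(4)=-19

((0, 1, 0); (0, 2, 2); (4, 0, 0); (0, 0, 1))


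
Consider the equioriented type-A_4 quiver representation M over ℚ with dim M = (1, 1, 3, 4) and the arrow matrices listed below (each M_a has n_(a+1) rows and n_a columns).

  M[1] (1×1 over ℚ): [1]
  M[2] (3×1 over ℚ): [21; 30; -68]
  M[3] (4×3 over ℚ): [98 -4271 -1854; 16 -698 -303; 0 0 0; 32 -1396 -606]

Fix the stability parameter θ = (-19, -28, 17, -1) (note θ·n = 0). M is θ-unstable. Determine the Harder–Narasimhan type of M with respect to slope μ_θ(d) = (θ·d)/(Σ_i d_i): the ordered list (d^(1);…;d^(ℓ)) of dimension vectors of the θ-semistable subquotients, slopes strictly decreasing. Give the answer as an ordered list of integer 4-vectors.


Barcode: M ≅ I[1,3], I[3,4]^2, I[4,4]^2. HN layers by μ_θ (4 steps, strictly decreasing):
  μ^(1)=17; μ^(2)=8; μ^(3)=-1; μ^(4)=-47/2

((0, 0, 1, 0); (0, 0, 2, 2); (0, 0, 0, 2); (1, 1, 0, 0))


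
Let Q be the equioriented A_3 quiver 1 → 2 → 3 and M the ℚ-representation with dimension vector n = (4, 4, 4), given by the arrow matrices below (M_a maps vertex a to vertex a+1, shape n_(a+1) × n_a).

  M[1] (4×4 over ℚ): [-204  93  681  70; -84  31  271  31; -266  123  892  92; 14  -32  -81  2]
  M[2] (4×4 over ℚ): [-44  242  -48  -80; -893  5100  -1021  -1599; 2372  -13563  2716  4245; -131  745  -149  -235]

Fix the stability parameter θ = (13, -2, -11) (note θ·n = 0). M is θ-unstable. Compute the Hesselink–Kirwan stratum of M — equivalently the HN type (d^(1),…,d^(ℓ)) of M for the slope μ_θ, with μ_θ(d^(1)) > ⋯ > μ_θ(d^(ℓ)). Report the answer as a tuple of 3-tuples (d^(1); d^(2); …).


Interval decomposition of M: I[1,1], I[1,2], I[1,3]^2, I[2,3], I[3,3].
HN type (ℓ=5): μ^(1)=13; μ^(2)=11/2; μ^(3)=0; μ^(4)=-13/2; μ^(5)=-11

((1, 0, 0); (1, 1, 0); (2, 2, 2); (0, 1, 1); (0, 0, 1))


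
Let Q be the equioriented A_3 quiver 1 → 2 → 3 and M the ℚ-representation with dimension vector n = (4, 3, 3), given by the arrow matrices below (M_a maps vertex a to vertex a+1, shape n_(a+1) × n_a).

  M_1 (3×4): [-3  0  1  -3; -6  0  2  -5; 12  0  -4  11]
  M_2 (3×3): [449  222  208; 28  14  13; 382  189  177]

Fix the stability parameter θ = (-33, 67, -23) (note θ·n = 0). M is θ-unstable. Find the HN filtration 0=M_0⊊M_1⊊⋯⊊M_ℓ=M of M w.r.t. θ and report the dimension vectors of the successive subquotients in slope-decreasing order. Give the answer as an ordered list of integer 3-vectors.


Via rank(M_{q-1}∘⋯∘M_p): M ≅ I[1,1]^2, I[1,3]^2, I[2,3].
μ_θ-semistable layers: μ^(1)=22; μ^(2)=-33

((0, 3, 3); (4, 0, 0))


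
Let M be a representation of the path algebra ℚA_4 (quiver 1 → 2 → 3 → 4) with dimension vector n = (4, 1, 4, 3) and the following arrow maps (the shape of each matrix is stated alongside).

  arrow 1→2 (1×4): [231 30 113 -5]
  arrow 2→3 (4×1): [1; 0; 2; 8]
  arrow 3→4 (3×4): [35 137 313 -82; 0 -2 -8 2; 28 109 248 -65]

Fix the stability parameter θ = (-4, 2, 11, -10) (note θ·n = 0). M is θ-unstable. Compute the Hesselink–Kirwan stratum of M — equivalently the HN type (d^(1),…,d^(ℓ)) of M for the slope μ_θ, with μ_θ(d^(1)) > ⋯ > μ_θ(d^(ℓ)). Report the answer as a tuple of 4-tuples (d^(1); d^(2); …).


Via rank(M_{q-1}∘⋯∘M_p): M ≅ I[1,1]^3, I[1,4], I[3,3]^2, I[3,4], I[4,4].
μ_θ-semistable layers: μ^(1)=11; μ^(2)=1; μ^(3)=1/2; μ^(4)=-4; μ^(5)=-10

((0, 0, 2, 0); (0, 1, 1, 1); (0, 0, 1, 1); (4, 0, 0, 0); (0, 0, 0, 1))


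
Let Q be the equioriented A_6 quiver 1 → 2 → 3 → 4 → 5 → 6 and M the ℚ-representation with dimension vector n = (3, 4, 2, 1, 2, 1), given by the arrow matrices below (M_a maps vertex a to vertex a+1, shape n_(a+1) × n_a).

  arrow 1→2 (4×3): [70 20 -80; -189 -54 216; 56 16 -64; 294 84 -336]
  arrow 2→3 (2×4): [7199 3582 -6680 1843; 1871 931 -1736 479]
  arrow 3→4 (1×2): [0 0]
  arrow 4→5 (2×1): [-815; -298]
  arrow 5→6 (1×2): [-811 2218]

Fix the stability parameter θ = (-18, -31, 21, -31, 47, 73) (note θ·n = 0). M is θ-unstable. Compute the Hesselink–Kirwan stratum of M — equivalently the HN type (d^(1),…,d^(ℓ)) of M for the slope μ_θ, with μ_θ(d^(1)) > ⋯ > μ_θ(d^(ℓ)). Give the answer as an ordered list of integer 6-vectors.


Barcode: M ≅ I[1,1]^2, I[1,3], I[2,2]^2, I[2,3], I[4,6], I[5,5]. HN layers by μ_θ (6 steps, strictly decreasing):
  μ^(1)=73; μ^(2)=47; μ^(3)=21; μ^(4)=-18; μ^(5)=-49/2; μ^(6)=-31

((0, 0, 0, 0, 0, 1); (0, 0, 0, 0, 2, 0); (0, 0, 2, 0, 0, 0); (2, 0, 0, 0, 0, 0); (1, 1, 0, 0, 0, 0); (0, 3, 0, 1, 0, 0))
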